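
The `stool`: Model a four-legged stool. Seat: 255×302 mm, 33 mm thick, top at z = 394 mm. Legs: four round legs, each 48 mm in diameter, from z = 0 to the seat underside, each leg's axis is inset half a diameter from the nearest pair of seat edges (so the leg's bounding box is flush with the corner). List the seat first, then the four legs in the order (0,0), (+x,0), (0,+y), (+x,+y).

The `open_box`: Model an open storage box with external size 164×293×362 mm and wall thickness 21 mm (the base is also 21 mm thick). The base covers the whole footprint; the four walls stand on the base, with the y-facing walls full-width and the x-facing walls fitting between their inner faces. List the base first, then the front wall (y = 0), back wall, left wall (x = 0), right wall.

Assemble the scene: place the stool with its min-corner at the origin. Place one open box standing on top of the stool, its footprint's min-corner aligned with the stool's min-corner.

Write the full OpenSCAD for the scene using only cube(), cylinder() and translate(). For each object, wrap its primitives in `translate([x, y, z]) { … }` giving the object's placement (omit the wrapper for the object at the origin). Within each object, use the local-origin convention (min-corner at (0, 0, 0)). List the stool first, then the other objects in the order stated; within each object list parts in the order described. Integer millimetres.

translate([0, 0, 361]) cube([255, 302, 33]);
translate([24, 24, 0]) cylinder(h = 361, r = 24);
translate([231, 24, 0]) cylinder(h = 361, r = 24);
translate([24, 278, 0]) cylinder(h = 361, r = 24);
translate([231, 278, 0]) cylinder(h = 361, r = 24);
translate([0, 0, 394]) {
  cube([164, 293, 21]);
  translate([0, 0, 21]) cube([164, 21, 341]);
  translate([0, 272, 21]) cube([164, 21, 341]);
  translate([0, 21, 21]) cube([21, 251, 341]);
  translate([143, 21, 21]) cube([21, 251, 341]);
}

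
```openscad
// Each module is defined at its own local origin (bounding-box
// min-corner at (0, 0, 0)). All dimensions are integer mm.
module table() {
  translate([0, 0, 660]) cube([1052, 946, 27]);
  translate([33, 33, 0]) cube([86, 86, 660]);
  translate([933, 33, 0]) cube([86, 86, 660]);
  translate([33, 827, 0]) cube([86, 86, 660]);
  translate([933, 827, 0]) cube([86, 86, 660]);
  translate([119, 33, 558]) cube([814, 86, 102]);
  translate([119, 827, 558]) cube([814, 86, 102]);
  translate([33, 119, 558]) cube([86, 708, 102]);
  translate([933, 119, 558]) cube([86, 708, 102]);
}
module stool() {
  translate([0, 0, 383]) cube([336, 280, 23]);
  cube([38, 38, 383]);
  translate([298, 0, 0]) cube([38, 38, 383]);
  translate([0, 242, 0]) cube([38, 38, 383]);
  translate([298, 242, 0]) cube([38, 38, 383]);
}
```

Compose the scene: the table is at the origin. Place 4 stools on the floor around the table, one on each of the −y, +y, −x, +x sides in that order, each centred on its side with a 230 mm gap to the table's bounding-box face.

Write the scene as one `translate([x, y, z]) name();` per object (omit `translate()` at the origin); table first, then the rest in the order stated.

table();
translate([358, -510, 0]) stool();
translate([358, 1176, 0]) stool();
translate([-566, 333, 0]) stool();
translate([1282, 333, 0]) stool();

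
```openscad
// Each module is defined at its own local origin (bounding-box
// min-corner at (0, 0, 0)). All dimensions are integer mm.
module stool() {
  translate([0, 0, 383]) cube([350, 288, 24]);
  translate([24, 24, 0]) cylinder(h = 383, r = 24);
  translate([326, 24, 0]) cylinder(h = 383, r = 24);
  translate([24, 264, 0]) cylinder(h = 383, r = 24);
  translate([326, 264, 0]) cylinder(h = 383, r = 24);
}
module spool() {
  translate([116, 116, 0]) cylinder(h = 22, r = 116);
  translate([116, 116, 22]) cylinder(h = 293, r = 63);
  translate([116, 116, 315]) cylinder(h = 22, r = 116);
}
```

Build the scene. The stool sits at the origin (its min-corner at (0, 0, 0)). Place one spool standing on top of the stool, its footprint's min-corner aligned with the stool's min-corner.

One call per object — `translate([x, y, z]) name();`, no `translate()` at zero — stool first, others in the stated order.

stool();
translate([0, 0, 407]) spool();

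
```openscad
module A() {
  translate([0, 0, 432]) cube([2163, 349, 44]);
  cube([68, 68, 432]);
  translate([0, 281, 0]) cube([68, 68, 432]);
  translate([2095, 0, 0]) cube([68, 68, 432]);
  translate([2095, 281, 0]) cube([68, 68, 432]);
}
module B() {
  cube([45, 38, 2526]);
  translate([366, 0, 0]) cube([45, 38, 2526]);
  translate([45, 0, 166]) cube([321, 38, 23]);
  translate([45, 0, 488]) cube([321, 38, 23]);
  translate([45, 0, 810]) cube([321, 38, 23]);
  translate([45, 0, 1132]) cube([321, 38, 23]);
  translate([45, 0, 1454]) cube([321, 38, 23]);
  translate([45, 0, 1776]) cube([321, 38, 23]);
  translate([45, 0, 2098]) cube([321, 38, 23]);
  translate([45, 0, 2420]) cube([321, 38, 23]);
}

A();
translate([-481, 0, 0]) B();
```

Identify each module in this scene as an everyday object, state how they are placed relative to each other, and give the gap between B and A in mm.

A is a bench. B is a ladder. The ladder is on the floor beside the bench on its −x side. The gap between the ladder and the bench is 70 mm.

The ladder's nearest face is 70 mm from the bench's −x face.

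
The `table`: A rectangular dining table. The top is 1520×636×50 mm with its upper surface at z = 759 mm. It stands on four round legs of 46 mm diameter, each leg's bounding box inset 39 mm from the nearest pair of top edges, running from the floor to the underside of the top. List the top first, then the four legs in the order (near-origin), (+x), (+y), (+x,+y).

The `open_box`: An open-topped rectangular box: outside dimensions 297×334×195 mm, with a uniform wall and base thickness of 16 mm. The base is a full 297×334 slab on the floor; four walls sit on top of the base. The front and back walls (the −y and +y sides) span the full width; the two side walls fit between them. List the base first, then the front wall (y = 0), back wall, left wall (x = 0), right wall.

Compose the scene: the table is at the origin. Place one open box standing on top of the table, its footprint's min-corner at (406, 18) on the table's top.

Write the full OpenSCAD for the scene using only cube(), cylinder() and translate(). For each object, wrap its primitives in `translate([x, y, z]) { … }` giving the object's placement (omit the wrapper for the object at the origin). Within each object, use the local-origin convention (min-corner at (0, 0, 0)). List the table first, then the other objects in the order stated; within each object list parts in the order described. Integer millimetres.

translate([0, 0, 709]) cube([1520, 636, 50]);
translate([62, 62, 0]) cylinder(h = 709, r = 23);
translate([1458, 62, 0]) cylinder(h = 709, r = 23);
translate([62, 574, 0]) cylinder(h = 709, r = 23);
translate([1458, 574, 0]) cylinder(h = 709, r = 23);
translate([406, 18, 759]) {
  cube([297, 334, 16]);
  translate([0, 0, 16]) cube([297, 16, 179]);
  translate([0, 318, 16]) cube([297, 16, 179]);
  translate([0, 16, 16]) cube([16, 302, 179]);
  translate([281, 16, 16]) cube([16, 302, 179]);
}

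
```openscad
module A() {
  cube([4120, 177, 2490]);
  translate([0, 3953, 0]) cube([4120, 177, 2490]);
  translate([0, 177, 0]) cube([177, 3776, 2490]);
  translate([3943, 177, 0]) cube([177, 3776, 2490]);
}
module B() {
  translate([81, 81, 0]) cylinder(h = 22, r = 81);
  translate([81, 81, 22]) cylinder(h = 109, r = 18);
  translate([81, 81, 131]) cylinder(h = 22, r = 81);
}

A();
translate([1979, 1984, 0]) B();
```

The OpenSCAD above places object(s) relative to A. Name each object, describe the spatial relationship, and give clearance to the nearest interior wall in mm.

Clearances: x = 1802, y = 1807; minimum 1802 mm.

A is a house frame. B is a spool. The spool sits inside the house frame, centred. The clearance to the nearest interior wall is 1802 mm.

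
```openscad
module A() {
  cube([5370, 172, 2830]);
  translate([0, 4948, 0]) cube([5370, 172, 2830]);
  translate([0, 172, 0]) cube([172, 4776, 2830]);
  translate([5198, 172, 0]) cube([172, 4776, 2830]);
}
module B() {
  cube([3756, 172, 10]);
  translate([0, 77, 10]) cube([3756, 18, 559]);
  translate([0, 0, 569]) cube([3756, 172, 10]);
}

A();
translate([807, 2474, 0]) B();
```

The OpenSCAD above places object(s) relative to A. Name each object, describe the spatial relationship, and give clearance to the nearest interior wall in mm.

Clearances: x = 635, y = 2302; minimum 635 mm.

A is a house frame. B is an I-beam. The I-beam sits inside the house frame, centred. The clearance to the nearest interior wall is 635 mm.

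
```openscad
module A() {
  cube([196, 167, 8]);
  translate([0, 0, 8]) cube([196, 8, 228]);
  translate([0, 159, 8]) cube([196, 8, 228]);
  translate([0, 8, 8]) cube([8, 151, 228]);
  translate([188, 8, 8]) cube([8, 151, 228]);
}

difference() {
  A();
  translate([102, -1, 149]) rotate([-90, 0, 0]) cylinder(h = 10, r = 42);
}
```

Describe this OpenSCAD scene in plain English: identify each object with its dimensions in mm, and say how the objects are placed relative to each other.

A is an open-topped rectangular box: outside dimensions 196×167×236 mm, with a uniform wall and base thickness of 8 mm. The base is a full 196×167 slab on the floor; four walls sit on top of the base. The front and back walls (the −y and +y sides) span the full width; the two side walls fit between them.

The open box has a circular hole of radius 42 mm through its front wall, centred at (x = 102, z = 149).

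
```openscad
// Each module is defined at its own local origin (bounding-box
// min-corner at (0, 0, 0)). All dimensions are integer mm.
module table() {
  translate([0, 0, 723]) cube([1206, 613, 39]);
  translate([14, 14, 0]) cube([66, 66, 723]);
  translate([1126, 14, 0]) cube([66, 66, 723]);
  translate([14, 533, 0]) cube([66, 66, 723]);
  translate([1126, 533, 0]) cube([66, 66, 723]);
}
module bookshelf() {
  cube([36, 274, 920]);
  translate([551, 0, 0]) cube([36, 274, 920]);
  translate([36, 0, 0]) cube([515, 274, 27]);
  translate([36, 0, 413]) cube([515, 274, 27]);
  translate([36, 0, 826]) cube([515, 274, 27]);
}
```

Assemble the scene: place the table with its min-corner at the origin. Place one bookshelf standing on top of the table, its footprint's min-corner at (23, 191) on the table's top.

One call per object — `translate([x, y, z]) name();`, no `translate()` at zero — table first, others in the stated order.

table();
translate([23, 191, 762]) bookshelf();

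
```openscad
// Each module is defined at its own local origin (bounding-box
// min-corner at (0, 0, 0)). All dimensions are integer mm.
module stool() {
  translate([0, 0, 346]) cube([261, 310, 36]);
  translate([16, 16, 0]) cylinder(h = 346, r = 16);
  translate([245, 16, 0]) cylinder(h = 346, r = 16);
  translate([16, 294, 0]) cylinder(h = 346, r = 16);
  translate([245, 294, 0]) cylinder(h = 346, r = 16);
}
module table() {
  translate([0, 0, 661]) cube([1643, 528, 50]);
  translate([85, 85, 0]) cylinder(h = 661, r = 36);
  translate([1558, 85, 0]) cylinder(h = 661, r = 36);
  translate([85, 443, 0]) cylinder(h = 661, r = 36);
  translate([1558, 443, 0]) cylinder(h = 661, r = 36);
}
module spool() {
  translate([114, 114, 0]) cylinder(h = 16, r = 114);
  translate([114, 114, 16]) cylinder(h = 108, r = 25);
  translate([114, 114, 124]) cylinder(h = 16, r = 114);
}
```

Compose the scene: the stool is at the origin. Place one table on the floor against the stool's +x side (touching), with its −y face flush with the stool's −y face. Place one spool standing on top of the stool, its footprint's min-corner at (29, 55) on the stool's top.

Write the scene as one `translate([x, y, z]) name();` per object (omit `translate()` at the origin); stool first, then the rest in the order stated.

stool();
translate([261, 0, 0]) table();
translate([29, 55, 382]) spool();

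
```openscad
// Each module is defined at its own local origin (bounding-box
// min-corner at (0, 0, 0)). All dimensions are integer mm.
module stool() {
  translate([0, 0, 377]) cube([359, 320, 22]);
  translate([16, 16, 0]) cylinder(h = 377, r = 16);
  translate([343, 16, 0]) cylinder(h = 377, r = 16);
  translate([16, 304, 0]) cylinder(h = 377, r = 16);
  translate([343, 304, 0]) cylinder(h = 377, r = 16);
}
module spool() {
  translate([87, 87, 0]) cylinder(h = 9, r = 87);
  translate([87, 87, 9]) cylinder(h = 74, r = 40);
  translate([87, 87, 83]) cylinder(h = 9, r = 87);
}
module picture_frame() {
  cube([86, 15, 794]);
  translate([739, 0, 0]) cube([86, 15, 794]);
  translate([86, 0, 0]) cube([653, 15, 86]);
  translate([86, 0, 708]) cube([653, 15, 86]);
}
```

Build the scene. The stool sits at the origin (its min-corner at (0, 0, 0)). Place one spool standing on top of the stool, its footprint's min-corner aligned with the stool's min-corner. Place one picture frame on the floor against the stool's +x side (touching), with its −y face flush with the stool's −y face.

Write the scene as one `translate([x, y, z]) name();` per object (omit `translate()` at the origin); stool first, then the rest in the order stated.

stool();
translate([0, 0, 399]) spool();
translate([359, 0, 0]) picture_frame();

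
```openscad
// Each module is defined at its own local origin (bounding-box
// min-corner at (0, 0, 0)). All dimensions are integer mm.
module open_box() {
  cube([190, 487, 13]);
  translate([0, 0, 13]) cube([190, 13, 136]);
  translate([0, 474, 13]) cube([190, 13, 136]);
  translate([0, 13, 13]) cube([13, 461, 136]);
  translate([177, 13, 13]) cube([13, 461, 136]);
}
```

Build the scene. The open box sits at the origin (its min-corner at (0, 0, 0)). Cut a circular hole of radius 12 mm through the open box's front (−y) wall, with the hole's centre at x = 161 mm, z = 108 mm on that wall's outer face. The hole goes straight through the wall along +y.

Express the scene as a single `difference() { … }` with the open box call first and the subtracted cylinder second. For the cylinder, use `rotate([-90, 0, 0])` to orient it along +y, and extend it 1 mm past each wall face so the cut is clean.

difference() {
  open_box();
  translate([161, -1, 108]) rotate([-90, 0, 0]) cylinder(h = 15, r = 12);
}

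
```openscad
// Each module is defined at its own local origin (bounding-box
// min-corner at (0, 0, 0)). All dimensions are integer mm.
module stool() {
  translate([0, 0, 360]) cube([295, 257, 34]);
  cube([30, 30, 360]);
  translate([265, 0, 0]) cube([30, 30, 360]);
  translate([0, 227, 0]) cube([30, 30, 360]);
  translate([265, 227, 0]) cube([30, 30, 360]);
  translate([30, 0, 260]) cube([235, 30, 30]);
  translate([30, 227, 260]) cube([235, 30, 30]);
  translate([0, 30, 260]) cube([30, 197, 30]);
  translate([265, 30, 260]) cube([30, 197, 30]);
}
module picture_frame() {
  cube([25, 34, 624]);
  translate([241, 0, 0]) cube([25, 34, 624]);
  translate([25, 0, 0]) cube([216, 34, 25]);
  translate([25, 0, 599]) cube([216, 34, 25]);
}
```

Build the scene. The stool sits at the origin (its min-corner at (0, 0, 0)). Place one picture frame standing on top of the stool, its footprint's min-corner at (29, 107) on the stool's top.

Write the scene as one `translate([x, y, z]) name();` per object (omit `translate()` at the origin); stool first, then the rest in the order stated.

stool();
translate([29, 107, 394]) picture_frame();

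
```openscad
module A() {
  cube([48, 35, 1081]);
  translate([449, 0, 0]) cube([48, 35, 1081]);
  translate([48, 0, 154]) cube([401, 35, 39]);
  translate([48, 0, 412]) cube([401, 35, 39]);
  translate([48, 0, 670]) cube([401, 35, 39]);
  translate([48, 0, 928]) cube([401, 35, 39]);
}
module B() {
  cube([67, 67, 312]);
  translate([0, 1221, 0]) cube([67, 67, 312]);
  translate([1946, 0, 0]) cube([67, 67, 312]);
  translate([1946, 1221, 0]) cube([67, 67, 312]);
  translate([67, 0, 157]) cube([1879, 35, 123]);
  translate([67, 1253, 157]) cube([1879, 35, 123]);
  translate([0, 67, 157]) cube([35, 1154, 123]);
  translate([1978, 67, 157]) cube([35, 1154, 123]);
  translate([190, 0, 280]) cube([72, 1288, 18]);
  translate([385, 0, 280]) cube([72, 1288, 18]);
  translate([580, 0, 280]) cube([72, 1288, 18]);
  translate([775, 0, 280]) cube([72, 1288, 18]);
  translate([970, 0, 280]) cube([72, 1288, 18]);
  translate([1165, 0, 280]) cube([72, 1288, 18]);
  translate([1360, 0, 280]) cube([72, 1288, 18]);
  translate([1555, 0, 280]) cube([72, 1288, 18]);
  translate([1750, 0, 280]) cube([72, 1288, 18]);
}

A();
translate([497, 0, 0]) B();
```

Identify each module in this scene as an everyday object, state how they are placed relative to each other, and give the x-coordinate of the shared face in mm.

A is a ladder. B is a bed frame. The bed frame is against the ladder's +x side, with their −y faces flush. The x-coordinate of the shared face is 497 mm.

The ladder's +x face and the bed frame's −x face are both at x = 497 mm.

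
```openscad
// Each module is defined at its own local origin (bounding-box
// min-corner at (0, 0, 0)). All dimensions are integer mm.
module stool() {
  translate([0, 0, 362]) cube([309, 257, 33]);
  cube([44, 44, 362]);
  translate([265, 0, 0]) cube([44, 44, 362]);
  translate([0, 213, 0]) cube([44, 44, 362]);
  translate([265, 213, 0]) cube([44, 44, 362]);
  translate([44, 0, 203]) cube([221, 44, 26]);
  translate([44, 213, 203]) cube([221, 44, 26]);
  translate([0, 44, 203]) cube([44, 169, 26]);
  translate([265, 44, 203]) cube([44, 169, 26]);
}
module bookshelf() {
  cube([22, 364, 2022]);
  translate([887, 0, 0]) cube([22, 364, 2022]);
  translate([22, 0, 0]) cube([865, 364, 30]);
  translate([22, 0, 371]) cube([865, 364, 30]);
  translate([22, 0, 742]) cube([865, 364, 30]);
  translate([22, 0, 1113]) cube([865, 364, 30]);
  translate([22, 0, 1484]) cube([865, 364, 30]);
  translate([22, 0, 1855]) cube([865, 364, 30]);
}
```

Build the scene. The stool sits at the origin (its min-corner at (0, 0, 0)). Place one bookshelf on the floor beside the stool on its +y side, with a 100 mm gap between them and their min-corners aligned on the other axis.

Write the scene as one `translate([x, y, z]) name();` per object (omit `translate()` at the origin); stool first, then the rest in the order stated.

stool();
translate([0, 357, 0]) bookshelf();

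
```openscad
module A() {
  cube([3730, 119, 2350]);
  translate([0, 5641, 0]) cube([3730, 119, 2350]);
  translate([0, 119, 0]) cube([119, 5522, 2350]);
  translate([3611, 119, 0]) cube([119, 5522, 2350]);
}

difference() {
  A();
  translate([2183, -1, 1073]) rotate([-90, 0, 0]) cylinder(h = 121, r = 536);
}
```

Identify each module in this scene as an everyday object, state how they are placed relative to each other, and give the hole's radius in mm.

The subtracted cylinder has r = 536 mm.

A is a house frame. The house frame has a circular hole through its front wall. The hole's radius is 536 mm.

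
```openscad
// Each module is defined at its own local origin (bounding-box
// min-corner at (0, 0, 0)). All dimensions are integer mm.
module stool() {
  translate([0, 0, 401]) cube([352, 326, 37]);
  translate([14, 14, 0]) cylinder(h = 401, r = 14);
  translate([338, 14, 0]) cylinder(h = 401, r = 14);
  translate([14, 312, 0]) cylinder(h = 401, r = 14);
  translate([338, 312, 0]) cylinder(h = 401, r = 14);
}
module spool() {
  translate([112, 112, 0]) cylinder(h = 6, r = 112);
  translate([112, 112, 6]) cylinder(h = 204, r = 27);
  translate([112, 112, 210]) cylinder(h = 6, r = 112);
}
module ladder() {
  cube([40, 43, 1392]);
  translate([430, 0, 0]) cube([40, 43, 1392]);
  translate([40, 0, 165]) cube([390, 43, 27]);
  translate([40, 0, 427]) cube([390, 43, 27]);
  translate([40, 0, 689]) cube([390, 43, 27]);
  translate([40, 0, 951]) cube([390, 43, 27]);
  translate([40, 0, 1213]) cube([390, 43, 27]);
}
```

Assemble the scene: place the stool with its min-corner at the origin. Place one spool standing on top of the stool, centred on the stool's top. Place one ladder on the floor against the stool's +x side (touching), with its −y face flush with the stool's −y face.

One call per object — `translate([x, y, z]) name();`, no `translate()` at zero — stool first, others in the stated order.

stool();
translate([64, 51, 438]) spool();
translate([352, 0, 0]) ladder();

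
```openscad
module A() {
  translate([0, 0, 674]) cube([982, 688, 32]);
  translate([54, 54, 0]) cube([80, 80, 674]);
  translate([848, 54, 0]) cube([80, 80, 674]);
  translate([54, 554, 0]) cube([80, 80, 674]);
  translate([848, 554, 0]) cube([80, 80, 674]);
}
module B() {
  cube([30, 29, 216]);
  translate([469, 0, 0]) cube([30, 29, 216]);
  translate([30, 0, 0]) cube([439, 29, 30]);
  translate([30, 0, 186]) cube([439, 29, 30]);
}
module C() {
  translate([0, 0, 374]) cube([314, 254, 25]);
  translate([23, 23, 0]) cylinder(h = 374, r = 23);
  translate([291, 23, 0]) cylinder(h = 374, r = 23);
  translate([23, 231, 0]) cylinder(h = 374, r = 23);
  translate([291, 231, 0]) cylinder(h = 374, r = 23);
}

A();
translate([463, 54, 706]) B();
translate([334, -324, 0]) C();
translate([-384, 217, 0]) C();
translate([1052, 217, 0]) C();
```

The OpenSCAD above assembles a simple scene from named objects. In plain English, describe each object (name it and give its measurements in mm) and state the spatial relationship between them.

A is a rectangular dining table. The top is 982×688×32 mm with its upper surface at z = 706 mm. It stands on four 80×80 mm square legs, each inset 54 mm from the nearest pair of top edges, running from the floor to the underside of the top.

B is a picture frame with a 439×156 mm rectangular opening (x by z) and a uniform 30 mm border on every side. Frame depth is 29 mm along y. It is built from two vertical stiles running the full outside height and two horizontal rails spanning the gap between the stiles.

C is a four-legged stool. The seat is a 314×254×25 mm slab whose top surface is at z = 399 mm; four round legs, each 46 mm in diameter, run from the floor (z = 0) to the underside of the seat, each leg's axis is inset half a diameter from the nearest pair of seat edges (so the leg's bounding box is flush with the corner).

The picture frame is on top of the table. Three stools sit around the table at the −y, −x, +x sides.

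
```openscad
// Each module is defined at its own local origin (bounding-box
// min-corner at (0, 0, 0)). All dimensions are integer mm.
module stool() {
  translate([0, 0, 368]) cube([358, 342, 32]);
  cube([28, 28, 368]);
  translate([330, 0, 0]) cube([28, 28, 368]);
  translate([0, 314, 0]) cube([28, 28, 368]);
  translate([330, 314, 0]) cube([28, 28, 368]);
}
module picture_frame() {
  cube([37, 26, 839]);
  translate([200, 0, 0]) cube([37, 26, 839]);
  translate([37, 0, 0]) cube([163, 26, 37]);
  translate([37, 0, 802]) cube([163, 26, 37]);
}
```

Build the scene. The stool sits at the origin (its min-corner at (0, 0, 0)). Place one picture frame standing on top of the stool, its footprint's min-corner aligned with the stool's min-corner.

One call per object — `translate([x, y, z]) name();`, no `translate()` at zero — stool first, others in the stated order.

stool();
translate([0, 0, 400]) picture_frame();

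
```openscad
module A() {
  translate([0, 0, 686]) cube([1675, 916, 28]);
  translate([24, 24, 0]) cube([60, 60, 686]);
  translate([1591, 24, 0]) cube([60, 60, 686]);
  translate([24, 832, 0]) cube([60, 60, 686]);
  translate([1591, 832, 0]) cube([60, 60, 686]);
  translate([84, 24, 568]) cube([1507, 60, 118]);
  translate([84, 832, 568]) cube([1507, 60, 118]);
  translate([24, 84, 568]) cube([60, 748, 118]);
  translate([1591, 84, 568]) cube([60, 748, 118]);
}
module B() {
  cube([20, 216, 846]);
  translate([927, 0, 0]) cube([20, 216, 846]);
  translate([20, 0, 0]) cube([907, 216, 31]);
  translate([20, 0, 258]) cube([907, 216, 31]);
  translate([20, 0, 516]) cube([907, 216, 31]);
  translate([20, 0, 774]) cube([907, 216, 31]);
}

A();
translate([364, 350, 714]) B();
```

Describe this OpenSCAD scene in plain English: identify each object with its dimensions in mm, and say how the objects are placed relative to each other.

A is a table with a 1675×916 mm rectangular top, 28 mm thick, top surface at z = 714 mm, supported by four 60×60 mm square legs, each inset 24 mm from the nearest pair of top edges, running from the floor. Four apron rails, 60 mm thick and 118 mm tall, run between adjacent legs with their top edges flush with the underside of the top and their outer faces flush with the legs' outer faces.

B is an open bookshelf. Two side panels, each 20 mm thick, 216 mm deep and 846 mm tall, stand 947 mm apart (outside-to-outside). Between them sit 4 shelves, each 31 mm thick and 216 mm deep, spanning the full gap between the sides. The bottom shelf rests on the floor (its underside at z = 0) and the clear gap between one shelf's top and the next shelf's underside is 227 mm.

The bookshelf is on top of the table, centred.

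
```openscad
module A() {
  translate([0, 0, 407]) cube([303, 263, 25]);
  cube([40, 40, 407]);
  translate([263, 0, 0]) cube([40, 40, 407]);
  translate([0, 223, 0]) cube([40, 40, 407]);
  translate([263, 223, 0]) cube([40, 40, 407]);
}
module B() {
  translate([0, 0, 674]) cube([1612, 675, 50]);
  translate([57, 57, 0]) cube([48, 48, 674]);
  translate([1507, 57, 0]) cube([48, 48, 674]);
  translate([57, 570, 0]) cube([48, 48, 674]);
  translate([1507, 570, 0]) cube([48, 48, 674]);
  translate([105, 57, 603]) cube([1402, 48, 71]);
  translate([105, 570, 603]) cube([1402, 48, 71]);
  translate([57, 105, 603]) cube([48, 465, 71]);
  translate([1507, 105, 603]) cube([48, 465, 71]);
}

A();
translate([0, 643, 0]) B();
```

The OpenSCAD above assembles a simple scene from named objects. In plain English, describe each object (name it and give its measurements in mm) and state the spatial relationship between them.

A is a simple wooden stool: a rectangular seat 303 mm (x) by 263 mm (y), 25 mm thick, top face at z = 432 mm, on four square legs, each 40×40 mm in cross-section. The legs rest on z = 0, each flush with a corner of the seat.

B is a rectangular dining table. The top is 1612×675×50 mm with its upper surface at z = 724 mm. It stands on four 48×48 mm square legs, each inset 57 mm from the nearest pair of top edges, running from the floor to the underside of the top. Four apron rails, 48 mm thick and 71 mm tall, run between adjacent legs with their top edges flush with the underside of the top and their outer faces flush with the legs' outer faces.

The table is on the floor beside the stool on its +y side.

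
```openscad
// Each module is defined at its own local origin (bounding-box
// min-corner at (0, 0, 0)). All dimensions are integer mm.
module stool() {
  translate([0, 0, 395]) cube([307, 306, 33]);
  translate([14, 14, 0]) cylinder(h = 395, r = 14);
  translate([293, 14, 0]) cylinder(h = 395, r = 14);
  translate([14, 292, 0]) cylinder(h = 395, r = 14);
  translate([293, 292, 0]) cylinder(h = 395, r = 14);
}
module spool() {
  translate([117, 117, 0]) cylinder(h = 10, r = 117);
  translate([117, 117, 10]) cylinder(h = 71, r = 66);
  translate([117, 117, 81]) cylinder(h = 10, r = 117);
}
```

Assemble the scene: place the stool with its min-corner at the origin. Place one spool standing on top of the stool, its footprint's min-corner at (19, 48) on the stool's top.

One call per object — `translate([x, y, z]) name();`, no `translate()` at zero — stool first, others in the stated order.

stool();
translate([19, 48, 428]) spool();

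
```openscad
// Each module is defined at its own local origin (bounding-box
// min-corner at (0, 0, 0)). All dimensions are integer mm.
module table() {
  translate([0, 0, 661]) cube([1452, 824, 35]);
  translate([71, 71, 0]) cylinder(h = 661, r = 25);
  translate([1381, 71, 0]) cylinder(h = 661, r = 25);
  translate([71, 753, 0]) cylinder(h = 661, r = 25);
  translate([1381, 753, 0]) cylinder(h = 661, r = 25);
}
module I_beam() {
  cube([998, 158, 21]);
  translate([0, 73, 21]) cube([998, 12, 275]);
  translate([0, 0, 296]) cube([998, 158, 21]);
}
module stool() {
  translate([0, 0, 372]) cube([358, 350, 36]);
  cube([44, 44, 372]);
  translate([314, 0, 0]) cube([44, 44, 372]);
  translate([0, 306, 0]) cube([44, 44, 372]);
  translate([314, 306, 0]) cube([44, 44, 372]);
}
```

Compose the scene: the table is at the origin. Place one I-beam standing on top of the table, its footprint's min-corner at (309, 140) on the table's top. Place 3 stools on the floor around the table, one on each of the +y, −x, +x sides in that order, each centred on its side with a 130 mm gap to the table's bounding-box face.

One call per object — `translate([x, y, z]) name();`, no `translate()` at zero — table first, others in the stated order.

table();
translate([309, 140, 696]) I_beam();
translate([547, 954, 0]) stool();
translate([-488, 237, 0]) stool();
translate([1582, 237, 0]) stool();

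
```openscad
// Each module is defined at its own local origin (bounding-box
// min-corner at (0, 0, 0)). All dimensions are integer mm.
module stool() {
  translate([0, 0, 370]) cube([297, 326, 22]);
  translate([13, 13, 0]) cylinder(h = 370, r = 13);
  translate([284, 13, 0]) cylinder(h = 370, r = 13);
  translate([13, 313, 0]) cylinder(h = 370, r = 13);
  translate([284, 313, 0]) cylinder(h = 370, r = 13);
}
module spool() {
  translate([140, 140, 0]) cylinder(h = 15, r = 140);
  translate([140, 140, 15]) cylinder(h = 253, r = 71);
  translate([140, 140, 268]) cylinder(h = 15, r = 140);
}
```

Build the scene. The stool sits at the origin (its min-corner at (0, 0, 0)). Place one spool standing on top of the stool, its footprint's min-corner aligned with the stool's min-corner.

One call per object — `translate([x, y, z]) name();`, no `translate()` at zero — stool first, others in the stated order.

stool();
translate([0, 0, 392]) spool();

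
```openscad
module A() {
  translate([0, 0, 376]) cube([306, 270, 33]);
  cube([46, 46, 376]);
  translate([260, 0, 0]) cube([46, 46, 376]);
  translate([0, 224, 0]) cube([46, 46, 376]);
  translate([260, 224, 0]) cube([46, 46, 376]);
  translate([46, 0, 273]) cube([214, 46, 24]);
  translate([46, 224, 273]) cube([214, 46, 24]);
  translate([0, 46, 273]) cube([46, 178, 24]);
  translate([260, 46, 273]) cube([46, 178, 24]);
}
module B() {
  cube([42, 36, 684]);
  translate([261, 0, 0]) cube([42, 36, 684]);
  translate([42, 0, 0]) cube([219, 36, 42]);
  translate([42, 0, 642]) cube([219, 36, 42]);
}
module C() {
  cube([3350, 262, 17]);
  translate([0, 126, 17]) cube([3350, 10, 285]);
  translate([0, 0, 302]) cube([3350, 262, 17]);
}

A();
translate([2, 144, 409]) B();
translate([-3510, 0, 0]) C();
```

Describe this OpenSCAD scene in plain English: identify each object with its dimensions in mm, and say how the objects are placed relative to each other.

A is a four-legged stool. The seat is a 306×270×33 mm slab whose top surface is at z = 409 mm; four square legs, each 46×46 mm in cross-section, run from the floor (z = 0) to the underside of the seat, each flush with a corner of the seat. Four stretchers, 46 mm wide and 24 mm tall, connect adjacent legs with their undersides at z = 273 mm, each running between the inner faces of the legs it joins and aligned with the legs' outer faces on the other axis.

B is a picture frame with a 219×600 mm rectangular opening (x by z) and a uniform 42 mm border on every side. Frame depth is 36 mm along y. It is built from two vertical stiles running the full outside height and two horizontal rails spanning the gap between the stiles.

C is an I-beam lying along x, 3350 mm long. Overall section height 319 mm. Two flanges 262 mm wide (y) and 17 mm thick, one on the floor and one at the top; a web 10 mm thick runs between them, centred on the flange width.

The picture frame is on top of the stool. The I-beam is on the floor beside the stool on its −x side.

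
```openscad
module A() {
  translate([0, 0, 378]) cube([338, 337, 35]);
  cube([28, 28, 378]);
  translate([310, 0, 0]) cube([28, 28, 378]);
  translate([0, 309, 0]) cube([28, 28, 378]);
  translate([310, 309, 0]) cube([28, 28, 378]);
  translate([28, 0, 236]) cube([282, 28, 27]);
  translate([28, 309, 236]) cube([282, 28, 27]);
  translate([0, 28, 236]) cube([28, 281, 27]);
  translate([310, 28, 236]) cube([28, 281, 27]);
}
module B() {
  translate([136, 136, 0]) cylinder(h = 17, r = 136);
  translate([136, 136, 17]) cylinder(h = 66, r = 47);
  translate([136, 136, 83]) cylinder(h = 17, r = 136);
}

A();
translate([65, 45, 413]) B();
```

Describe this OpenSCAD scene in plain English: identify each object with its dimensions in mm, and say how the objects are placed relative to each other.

A is a four-legged stool. The seat is a 338×337×35 mm slab whose top surface is at z = 413 mm; four square legs, each 28×28 mm in cross-section, run from the floor (z = 0) to the underside of the seat, each flush with a corner of the seat. Four stretchers, 28 mm wide and 27 mm tall, connect adjacent legs with their undersides at z = 236 mm, each running between the inner faces of the legs it joins and aligned with the legs' outer faces on the other axis.

B is a spool: two coaxial disc flanges of radius 136 mm and thickness 17 mm, joined by a core cylinder of radius 47 mm and height 66 mm. The lower flange rests on z = 0 and the three cylinders share a vertical axis.

The spool is on top of the stool.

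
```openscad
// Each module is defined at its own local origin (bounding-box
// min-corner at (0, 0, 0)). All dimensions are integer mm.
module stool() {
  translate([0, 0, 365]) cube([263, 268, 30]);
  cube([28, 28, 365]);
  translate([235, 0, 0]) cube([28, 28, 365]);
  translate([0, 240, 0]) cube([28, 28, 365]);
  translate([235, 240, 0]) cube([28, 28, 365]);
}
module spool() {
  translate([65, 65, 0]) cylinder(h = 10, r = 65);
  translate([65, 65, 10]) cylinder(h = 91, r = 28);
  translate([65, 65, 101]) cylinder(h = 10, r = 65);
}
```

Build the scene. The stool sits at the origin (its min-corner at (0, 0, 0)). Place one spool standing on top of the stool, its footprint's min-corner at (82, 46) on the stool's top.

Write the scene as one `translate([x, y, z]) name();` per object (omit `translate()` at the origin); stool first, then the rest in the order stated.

stool();
translate([82, 46, 395]) spool();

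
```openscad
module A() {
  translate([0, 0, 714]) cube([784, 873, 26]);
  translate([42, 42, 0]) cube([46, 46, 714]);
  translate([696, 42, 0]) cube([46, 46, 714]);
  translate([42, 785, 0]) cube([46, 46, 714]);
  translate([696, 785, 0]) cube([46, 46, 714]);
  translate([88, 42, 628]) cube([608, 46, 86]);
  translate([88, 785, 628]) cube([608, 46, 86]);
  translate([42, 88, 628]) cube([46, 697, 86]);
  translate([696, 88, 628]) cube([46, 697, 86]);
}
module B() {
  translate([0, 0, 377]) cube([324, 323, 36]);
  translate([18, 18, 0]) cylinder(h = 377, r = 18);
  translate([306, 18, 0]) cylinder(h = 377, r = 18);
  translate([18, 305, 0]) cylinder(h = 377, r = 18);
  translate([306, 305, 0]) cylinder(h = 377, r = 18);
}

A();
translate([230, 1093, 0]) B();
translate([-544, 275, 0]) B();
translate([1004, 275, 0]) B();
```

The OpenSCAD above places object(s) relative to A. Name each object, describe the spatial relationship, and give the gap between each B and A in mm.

A is a table. B is a stool. Three stools sit around the table at the +y, −x, +x sides. The gap between each stool and the table is 220 mm.

Each stool's nearest face is 220 mm from the table's bounding box.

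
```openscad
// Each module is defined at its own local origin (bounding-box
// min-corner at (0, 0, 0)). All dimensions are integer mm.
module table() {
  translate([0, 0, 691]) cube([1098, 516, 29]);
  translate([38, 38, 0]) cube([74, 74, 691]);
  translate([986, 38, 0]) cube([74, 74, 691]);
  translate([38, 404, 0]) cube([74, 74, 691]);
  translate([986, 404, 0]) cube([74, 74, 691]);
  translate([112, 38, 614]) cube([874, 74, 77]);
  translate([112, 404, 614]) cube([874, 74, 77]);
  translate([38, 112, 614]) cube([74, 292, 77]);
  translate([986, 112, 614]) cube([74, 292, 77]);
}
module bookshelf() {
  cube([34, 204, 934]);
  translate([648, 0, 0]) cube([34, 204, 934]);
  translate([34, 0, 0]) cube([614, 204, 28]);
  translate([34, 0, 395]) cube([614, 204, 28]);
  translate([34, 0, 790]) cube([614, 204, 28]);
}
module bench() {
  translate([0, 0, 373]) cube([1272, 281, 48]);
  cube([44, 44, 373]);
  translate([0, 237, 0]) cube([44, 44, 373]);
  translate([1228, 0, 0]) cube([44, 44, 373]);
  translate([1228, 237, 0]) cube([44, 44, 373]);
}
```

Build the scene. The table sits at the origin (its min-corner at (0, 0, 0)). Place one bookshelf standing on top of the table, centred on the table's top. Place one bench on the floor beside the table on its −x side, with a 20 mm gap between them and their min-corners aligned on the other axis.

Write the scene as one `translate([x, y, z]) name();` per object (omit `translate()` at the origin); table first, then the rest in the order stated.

table();
translate([208, 156, 720]) bookshelf();
translate([-1292, 0, 0]) bench();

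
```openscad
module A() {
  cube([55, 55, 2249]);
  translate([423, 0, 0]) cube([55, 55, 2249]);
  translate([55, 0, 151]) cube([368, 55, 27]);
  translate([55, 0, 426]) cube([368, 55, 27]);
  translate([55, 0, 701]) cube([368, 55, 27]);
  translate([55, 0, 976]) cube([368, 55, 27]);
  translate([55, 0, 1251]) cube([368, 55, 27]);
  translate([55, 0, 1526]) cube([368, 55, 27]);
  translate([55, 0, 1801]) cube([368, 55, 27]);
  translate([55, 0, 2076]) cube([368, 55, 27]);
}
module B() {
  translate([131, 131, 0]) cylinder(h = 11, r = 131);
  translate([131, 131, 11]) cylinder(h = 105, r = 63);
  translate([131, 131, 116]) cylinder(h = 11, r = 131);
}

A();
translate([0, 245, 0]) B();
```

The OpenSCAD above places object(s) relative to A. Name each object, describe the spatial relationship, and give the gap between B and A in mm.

A is a ladder. B is a spool. The spool is on the floor beside the ladder on its +y side. The gap between the spool and the ladder is 190 mm.

The spool's nearest face is 190 mm from the ladder's +y face.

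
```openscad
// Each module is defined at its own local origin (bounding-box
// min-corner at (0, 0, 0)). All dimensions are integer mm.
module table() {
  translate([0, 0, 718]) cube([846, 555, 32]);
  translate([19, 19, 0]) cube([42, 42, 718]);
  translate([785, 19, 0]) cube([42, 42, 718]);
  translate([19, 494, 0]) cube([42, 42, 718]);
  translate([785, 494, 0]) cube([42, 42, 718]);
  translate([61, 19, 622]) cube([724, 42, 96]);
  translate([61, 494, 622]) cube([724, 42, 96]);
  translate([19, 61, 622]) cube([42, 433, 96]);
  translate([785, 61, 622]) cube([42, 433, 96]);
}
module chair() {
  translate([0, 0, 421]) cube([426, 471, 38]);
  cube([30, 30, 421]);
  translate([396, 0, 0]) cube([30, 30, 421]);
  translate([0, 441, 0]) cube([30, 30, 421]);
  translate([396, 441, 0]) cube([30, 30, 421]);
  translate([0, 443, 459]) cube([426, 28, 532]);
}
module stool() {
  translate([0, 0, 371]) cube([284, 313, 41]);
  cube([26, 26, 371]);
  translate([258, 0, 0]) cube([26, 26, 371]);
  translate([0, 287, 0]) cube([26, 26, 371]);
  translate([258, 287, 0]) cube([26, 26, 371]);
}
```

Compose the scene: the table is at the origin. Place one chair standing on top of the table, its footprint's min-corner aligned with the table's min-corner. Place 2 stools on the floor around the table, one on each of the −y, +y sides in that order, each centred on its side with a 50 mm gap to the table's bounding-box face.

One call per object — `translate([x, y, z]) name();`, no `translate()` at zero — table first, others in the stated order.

table();
translate([0, 0, 750]) chair();
translate([281, -363, 0]) stool();
translate([281, 605, 0]) stool();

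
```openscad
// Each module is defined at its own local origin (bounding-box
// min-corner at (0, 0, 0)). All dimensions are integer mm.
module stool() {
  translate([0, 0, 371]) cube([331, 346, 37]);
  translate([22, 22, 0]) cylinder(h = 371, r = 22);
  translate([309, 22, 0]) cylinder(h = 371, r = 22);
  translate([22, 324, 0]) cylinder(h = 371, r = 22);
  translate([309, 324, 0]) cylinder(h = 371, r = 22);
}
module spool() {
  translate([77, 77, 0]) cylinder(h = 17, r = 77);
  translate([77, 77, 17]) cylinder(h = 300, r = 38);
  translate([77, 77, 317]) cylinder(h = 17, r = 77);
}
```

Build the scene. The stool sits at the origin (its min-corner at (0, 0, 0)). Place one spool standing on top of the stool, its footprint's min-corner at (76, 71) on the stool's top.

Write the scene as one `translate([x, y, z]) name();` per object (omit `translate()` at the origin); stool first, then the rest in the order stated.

stool();
translate([76, 71, 408]) spool();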